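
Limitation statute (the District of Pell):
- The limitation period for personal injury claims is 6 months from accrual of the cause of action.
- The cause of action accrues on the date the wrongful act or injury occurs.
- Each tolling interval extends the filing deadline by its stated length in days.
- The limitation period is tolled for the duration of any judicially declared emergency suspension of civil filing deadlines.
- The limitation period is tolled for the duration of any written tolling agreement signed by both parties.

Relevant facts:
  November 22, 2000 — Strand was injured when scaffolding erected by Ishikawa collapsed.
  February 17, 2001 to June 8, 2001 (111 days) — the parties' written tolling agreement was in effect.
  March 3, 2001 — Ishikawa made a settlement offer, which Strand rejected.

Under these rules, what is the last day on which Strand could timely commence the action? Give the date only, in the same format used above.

The claim accrued on November 22, 2000, when the wrongful act occurred.
6 months from November 22, 2000 is May 22, 2001.
The written tolling agreement from February 17, 2001 to June 8, 2001 tolled the period for 111 days, extending the deadline to September 10, 2001.
The other events in the timeline have no effect on the limitation period under the stated rules.

September 10, 2001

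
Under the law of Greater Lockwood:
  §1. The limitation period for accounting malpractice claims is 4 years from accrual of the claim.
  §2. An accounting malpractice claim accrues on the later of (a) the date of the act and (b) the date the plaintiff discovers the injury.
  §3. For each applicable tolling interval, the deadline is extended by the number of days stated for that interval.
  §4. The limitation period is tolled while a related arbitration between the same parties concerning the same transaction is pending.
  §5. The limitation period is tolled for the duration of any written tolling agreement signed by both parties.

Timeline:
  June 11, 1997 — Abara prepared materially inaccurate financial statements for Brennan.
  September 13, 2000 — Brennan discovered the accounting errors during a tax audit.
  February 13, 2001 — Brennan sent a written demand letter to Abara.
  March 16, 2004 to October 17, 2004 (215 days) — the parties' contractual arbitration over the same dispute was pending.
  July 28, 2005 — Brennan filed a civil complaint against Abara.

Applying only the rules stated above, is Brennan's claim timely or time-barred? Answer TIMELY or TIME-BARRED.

TIME-BARRED

Taking the later of the act (June 11, 1997) and discovery (September 13, 2000), the claim accrued on September 13, 2000.
Adding the 4 years base period to September 13, 2000 gives a deadline of September 13, 2004, before any tolling.
The pending related arbitration from March 16, 2004 to October 17, 2004 tolled the period for 215 days, extending the deadline to April 16, 2005.
Nothing else in the chronology tolls or restarts the period.
Filing on July 28, 2005 missed the April 16, 2005 deadline — the action is time-barred.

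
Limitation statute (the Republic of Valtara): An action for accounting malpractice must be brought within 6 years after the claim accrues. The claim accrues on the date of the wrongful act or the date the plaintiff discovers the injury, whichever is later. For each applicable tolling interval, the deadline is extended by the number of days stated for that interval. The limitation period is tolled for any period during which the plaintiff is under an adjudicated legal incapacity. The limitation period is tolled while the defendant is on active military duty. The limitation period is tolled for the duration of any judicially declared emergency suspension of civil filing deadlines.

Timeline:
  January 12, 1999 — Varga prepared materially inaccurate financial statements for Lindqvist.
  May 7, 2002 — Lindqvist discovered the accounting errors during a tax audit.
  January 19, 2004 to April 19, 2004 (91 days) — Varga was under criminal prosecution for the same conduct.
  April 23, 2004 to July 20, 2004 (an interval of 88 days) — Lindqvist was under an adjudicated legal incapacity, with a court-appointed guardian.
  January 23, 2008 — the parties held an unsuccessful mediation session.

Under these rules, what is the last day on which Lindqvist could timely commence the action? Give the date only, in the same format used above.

Taking the later of the act (January 12, 1999) and discovery (May 7, 2002), the claim accrued on May 7, 2002.
6 years from May 7, 2002 is May 7, 2008.
The plaintiff's legal incapacity from April 23, 2004 to July 20, 2004 tolled the period for 88 days, extending the deadline to August 3, 2008.
Although a criminal prosecution ran from January 19, 2004 to April 19, 2004, the stated rules do not make that a tolling event, so it is disregarded.
None of the other events listed affects the running of the period under the stated rules.

August 3, 2008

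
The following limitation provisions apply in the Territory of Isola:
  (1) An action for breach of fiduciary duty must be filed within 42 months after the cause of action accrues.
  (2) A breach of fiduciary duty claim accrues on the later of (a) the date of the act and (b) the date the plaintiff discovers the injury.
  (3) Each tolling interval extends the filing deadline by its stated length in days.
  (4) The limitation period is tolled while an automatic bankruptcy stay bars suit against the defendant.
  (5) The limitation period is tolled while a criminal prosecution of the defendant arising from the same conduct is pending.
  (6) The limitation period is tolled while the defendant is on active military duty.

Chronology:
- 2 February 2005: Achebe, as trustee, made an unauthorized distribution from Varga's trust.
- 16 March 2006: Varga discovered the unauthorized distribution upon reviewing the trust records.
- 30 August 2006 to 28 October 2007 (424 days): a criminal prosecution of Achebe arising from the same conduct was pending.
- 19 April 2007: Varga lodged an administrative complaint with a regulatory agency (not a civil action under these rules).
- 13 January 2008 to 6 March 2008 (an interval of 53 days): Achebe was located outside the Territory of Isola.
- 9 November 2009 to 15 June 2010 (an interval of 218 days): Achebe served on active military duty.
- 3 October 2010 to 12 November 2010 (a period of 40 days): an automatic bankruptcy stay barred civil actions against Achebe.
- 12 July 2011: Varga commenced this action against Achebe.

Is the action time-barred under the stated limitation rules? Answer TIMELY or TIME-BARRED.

TIMELY

Taking the later of the act (2 February 2005) and discovery (16 March 2006), the claim accrued on 16 March 2006.
The untolled deadline — 42 months after 16 March 2006 — is 16 September 2009.
The period was tolled for 424 days by the pending criminal prosecution (30 August 2006 to 28 October 2007), pushing the deadline to 14 November 2010.
The defendant's active military service from 9 November 2009 to 15 June 2010 tolled the period for 218 days, extending the deadline to 20 June 2011.
Because the automatic bankruptcy stay ran from 3 October 2010 to 12 November 2010, the deadline is extended by 40 days to 30 July 2011.
Although the defendant's absence ran from 13 January 2008 to 6 March 2008, the stated rules do not make that a tolling event, so it is disregarded.
The other events in the timeline have no effect on the limitation period under the stated rules.
Filing on 12 July 2011 beat the 30 July 2011 deadline — the action is timely.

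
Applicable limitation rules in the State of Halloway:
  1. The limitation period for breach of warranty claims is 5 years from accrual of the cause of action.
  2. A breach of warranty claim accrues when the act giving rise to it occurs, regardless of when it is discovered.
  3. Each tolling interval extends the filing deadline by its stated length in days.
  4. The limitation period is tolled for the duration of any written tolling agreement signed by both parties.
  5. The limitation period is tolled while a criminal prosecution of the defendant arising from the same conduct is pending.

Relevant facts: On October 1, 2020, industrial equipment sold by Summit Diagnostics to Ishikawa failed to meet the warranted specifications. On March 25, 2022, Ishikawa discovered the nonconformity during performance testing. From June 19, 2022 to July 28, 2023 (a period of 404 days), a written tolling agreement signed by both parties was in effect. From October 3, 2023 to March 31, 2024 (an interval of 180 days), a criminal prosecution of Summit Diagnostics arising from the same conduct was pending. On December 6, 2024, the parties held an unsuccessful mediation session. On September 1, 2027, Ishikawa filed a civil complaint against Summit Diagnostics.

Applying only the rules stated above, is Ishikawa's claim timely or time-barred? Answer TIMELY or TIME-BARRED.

Accrual is governed by the date of the act, so the period began to run on October 1, 2020; the later discovery on March 25, 2022 is irrelevant under the stated rule.
5 years from October 1, 2020 is October 1, 2025.
The written tolling agreement from June 19, 2022 to July 28, 2023 tolled the period for 404 days, extending the deadline to November 9, 2026.
The period was tolled for 180 days by the pending criminal prosecution (October 3, 2023 to March 31, 2024), pushing the deadline to May 8, 2027.
Nothing else in the chronology tolls or restarts the period.
The September 1, 2027 filing falls after the May 8, 2027 deadline; the claim is time-barred.

TIME-BARRED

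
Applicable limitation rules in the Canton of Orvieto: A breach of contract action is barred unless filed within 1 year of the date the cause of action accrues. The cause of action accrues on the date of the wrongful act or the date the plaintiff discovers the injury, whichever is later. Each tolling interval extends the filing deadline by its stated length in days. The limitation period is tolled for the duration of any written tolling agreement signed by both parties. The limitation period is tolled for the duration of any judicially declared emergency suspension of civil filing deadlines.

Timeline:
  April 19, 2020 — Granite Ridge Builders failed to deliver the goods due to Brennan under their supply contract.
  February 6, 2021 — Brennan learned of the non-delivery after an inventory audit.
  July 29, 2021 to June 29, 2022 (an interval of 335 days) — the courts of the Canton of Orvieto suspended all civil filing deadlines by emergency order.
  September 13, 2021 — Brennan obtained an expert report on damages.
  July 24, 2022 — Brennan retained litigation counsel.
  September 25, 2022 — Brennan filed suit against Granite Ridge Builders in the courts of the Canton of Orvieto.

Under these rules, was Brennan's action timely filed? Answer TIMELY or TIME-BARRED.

Taking the later of the act (April 19, 2020) and discovery (February 6, 2021), the claim accrued on February 6, 2021.
1 year from February 6, 2021 is February 6, 2022.
Because the emergency suspension of filing deadlines ran from July 29, 2021 to June 29, 2022, the deadline is extended by 335 days to January 7, 2023.
None of the other events listed affects the running of the period under the stated rules.
Brennan filed on September 25, 2022, before the January 7, 2023 deadline, so the action is timely.

TIMELY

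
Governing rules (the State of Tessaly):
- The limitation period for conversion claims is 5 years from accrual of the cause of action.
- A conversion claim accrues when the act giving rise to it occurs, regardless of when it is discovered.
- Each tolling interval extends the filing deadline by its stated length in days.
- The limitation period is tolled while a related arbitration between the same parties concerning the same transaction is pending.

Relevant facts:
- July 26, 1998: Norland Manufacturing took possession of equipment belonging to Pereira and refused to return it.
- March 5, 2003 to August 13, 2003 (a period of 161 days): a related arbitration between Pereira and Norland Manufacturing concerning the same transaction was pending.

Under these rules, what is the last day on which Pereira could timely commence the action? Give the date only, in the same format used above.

The limitation period began to run on July 26, 1998.
The untolled deadline — 5 years after July 26, 1998 — is July 26, 2003.
The period was tolled for 161 days by the pending related arbitration (March 5, 2003 to August 13, 2003), pushing the deadline to January 3, 2004.

January 3, 2004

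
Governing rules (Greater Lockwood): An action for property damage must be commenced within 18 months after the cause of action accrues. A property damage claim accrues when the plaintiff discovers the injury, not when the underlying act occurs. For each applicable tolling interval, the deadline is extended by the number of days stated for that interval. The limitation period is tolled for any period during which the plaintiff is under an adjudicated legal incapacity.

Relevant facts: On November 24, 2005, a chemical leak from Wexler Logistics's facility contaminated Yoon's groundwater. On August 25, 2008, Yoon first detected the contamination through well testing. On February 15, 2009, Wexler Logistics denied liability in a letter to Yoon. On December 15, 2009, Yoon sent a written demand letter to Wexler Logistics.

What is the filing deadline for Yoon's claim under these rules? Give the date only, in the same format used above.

Under the discovery rule, the claim accrued on August 25, 2008, when Yoon discovered the injury — not on the November 24, 2005 date of the underlying act.
The untolled deadline — 18 months after August 25, 2008 — is February 25, 2010.
None of the other events listed affects the running of the period under the stated rules.

February 25, 2010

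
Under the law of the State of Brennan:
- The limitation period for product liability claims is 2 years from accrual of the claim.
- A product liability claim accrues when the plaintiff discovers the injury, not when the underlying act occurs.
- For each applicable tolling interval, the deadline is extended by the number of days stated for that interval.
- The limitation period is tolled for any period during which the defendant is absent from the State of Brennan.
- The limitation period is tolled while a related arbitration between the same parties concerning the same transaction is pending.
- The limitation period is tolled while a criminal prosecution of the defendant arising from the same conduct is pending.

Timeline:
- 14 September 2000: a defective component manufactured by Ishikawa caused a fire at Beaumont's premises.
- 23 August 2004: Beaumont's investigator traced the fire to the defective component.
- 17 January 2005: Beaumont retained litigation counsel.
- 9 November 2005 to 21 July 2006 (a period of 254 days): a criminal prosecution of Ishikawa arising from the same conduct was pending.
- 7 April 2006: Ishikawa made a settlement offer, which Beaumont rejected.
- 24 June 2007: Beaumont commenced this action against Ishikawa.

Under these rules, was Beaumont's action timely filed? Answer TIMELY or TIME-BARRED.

TIME-BARRED

Accrual is tied to discovery, so the period began on 23 August 2004 rather than on 14 September 2000 when the act occurred.
2 years from 23 August 2004 is 23 August 2006.
The pending criminal prosecution from 9 November 2005 to 21 July 2006 tolled the period for 254 days, extending the deadline to 4 May 2007.
None of the other events listed affects the running of the period under the stated rules.
The 24 June 2007 filing falls after the 4 May 2007 deadline; the claim is time-barred.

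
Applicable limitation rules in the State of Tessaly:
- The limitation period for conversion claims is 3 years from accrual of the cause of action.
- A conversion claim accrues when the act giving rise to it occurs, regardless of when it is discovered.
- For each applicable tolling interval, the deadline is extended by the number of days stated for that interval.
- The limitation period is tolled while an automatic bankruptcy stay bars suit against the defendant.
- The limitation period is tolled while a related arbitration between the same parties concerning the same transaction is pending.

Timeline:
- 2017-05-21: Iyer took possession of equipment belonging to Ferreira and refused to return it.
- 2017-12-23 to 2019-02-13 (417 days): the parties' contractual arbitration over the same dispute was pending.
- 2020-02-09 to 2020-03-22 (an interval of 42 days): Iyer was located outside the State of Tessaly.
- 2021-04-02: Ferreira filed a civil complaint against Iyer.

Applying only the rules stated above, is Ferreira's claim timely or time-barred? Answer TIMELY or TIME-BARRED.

TIMELY

The cause of action accrued on 2017-05-21, the date of the act.
Adding the 3 years base period to 2017-05-21 gives a deadline of 2020-05-21, before any tolling.
The period was tolled for 417 days by the pending related arbitration (2017-12-23 to 2019-02-13), pushing the deadline to 2021-07-12.
Although the defendant's absence ran from 2020-02-09 to 2020-03-22, the stated rules do not make that a tolling event, so it is disregarded.
Filing on 2021-04-02 beat the 2021-07-12 deadline — the action is timely.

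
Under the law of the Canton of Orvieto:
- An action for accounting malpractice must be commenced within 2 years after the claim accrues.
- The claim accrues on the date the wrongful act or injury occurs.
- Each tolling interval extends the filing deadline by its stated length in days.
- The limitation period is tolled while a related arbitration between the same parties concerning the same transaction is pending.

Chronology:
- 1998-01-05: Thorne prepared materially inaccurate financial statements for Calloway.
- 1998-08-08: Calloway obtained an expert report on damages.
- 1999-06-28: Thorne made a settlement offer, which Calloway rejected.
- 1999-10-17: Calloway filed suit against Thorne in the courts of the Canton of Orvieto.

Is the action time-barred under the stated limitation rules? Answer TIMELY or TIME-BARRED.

The claim accrued on 1998-01-05, the date of the act.
Adding the 2 years base period to 1998-01-05 gives a deadline of 2000-01-05, before any tolling.
Nothing else in the chronology tolls or restarts the period.
The 1999-10-17 filing precedes the 2000-01-05 deadline; the claim is timely.

TIMELY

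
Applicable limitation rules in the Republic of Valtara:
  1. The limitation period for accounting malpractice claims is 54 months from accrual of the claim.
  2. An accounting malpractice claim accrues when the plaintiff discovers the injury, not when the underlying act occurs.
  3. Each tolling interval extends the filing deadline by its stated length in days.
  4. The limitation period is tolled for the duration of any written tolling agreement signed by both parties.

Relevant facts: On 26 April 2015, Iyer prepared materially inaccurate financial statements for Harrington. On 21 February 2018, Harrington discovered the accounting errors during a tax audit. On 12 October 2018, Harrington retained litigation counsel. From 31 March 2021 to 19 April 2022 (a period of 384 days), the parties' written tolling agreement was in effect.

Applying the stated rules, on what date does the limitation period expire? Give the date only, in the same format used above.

Accrual is tied to discovery, so the period began on 21 February 2018 rather than on 26 April 2015 when the act occurred.
54 months from 21 February 2018 is 21 August 2022.
The period was tolled for 384 days by the written tolling agreement (31 March 2021 to 19 April 2022), pushing the deadline to 9 September 2023.
None of the other events listed affects the running of the period under the stated rules.

9 September 2023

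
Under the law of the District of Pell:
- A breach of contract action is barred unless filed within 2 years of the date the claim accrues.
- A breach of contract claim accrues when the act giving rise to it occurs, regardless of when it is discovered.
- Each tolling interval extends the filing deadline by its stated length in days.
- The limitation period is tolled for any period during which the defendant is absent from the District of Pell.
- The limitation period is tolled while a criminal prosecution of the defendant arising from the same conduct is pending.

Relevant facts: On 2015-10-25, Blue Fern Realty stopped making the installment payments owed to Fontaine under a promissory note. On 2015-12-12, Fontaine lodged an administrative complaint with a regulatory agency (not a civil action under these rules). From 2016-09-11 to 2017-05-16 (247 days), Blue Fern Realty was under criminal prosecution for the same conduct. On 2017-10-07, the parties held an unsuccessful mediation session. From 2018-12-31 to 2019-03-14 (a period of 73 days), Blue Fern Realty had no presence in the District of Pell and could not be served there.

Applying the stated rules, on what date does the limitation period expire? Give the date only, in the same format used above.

2018-06-29

The claim accrued on 2015-10-25, when the wrongful act occurred.
2 years from 2015-10-25 is 2017-10-25.
Because the pending criminal prosecution ran from 2016-09-11 to 2017-05-16, the deadline is extended by 247 days to 2018-06-29.
The defendant's absence from the jurisdiction starting 2018-12-31 came too late — the period had run on 2018-06-29 — and so does not extend the deadline.
None of the other events listed affects the running of the period under the stated rules.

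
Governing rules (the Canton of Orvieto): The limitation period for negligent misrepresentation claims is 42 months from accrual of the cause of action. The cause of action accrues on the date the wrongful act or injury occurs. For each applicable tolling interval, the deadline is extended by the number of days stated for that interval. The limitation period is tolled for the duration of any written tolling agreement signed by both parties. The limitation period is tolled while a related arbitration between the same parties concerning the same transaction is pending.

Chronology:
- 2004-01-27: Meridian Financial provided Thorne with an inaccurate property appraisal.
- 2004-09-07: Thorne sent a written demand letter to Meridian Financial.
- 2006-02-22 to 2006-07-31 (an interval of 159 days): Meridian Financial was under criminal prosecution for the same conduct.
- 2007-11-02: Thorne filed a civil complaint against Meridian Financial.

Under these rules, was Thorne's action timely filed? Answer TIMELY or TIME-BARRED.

The claim accrued on 2004-01-27, when the wrongful act occurred.
42 months from 2004-01-27 is 2007-07-27.
No stated provision tolls the period for a criminal prosecution, so the interval from 2006-02-22 to 2006-07-31 has no effect on the deadline.
The other events in the timeline have no effect on the limitation period under the stated rules.
Filing on 2007-11-02 missed the 2007-07-27 deadline — the action is time-barred.

TIME-BARRED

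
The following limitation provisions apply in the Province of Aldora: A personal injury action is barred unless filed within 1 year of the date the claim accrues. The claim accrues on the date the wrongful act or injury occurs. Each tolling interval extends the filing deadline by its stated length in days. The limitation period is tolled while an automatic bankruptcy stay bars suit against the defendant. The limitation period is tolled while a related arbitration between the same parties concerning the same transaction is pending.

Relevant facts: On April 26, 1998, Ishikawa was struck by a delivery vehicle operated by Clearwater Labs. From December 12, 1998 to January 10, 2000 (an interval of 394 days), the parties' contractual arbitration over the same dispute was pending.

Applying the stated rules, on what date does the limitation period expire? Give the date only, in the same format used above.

The limitation period began to run on April 26, 1998.
1 year from April 26, 1998 is April 26, 1999.
The pending related arbitration from December 12, 1998 to January 10, 2000 tolled the period for 394 days, extending the deadline to May 24, 2000.

May 24, 2000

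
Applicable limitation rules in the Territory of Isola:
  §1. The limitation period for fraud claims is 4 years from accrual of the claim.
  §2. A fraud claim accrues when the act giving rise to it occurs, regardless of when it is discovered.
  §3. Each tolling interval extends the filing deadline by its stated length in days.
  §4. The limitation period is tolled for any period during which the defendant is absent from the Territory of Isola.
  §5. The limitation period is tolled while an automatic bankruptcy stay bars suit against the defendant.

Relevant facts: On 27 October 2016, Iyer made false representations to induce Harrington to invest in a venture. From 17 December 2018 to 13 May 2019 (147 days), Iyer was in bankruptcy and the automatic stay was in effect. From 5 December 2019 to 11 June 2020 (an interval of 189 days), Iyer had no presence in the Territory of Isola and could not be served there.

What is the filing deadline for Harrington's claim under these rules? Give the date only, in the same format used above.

The claim accrued on 27 October 2016, when the wrongful act occurred.
Adding the 4 years base period to 27 October 2016 gives a deadline of 27 October 2020, before any tolling.
The period was tolled for 147 days by the automatic bankruptcy stay (17 December 2018 to 13 May 2019), pushing the deadline to 23 March 2021.
The defendant's absence from the jurisdiction from 5 December 2019 to 11 June 2020 tolled the period for 189 days, extending the deadline to 28 September 2021.

28 September 2021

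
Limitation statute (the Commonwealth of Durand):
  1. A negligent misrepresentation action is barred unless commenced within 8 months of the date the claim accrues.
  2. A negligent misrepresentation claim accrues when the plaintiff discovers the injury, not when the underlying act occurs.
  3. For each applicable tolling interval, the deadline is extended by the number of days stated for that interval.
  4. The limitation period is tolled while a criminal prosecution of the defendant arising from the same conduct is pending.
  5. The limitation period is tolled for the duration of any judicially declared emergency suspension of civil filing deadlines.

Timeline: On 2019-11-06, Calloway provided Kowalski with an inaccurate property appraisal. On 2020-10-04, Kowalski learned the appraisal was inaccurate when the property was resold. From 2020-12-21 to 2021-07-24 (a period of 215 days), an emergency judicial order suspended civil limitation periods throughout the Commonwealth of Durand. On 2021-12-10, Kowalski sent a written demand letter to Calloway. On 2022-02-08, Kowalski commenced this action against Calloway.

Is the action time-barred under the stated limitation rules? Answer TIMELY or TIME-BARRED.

TIME-BARRED

The claim did not accrue until Kowalski discovered the injury on 2020-10-04; the 2019-11-06 act date does not start the clock under the stated rule.
The untolled deadline — 8 months after 2020-10-04 — is 2021-06-04.
The period was tolled for 215 days by the emergency suspension of filing deadlines (2020-12-21 to 2021-07-24), pushing the deadline to 2022-01-05.
None of the other events listed affects the running of the period under the stated rules.
Filing on 2022-02-08 missed the 2022-01-05 deadline — the action is time-barred.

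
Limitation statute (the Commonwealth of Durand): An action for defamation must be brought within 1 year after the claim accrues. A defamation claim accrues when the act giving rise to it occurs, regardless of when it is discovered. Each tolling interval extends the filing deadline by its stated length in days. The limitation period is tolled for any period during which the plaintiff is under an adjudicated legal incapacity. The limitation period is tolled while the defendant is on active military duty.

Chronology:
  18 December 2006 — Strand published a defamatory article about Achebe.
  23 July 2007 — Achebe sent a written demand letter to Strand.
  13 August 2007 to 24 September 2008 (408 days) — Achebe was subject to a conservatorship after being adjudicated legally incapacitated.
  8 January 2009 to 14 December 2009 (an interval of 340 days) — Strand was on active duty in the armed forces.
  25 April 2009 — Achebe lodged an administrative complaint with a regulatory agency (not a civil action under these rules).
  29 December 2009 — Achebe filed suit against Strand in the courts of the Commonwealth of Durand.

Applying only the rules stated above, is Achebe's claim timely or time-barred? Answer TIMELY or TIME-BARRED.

The claim accrued on 18 December 2006, the date of the act.
The untolled deadline — 1 year after 18 December 2006 — is 18 December 2007.
The plaintiff's legal incapacity from 13 August 2007 to 24 September 2008 tolled the period for 408 days, extending the deadline to 29 January 2009.
The period was tolled for 340 days by the defendant's active military service (8 January 2009 to 14 December 2009), pushing the deadline to 4 January 2010.
The other events in the timeline have no effect on the limitation period under the stated rules.
The 29 December 2009 filing precedes the 4 January 2010 deadline; the claim is timely.

TIMELY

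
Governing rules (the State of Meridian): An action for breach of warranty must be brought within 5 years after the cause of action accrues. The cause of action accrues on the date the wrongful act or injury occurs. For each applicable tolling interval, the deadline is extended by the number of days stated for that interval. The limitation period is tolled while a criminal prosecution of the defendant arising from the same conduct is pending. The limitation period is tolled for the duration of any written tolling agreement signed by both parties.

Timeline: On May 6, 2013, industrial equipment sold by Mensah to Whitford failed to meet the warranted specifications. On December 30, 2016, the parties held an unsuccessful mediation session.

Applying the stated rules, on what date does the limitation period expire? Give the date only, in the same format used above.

The limitation period began to run on May 6, 2013.
Adding the 5 years base period to May 6, 2013 gives a deadline of May 6, 2018, before any tolling.
The other events in the timeline have no effect on the limitation period under the stated rules.

May 6, 2018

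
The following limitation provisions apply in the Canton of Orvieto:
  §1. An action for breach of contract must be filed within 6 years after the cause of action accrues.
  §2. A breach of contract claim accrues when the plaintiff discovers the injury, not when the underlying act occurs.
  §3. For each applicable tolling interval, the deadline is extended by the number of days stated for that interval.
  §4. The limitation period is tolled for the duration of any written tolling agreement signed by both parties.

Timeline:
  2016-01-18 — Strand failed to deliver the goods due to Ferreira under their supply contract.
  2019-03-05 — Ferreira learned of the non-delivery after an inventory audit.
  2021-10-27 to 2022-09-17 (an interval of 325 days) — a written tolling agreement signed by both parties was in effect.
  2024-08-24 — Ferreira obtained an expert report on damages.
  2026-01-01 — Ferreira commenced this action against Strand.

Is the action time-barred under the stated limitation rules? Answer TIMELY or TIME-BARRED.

TIMELY

Accrual is tied to discovery, so the period began on 2019-03-05 rather than on 2016-01-18 when the act occurred.
The untolled deadline — 6 years after 2019-03-05 — is 2025-03-05.
The written tolling agreement from 2021-10-27 to 2022-09-17 tolled the period for 325 days, extending the deadline to 2026-01-24.
Nothing else in the chronology tolls or restarts the period.
The 2026-01-01 filing precedes the 2026-01-24 deadline; the claim is timely.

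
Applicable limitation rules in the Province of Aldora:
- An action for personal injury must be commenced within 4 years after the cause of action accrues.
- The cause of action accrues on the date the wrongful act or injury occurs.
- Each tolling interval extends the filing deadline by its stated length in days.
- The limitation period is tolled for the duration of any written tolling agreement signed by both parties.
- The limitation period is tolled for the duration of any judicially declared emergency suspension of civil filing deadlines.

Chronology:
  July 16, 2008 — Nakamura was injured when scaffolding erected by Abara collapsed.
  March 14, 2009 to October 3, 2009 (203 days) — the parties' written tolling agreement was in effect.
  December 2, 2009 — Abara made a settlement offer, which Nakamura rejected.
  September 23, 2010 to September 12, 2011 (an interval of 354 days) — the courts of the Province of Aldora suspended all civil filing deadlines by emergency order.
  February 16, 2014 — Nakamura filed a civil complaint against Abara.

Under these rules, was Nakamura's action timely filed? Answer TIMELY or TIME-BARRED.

The limitation period began to run on July 16, 2008.
The untolled deadline — 4 years after July 16, 2008 — is July 16, 2012.
Because the written tolling agreement ran from March 14, 2009 to October 3, 2009, the deadline is extended by 203 days to February 4, 2013.
Because the emergency suspension of filing deadlines ran from September 23, 2010 to September 12, 2011, the deadline is extended by 354 days to January 24, 2014.
None of the other events listed affects the running of the period under the stated rules.
Nakamura filed on February 16, 2014, after the January 24, 2014 deadline, so the action is time-barred.

TIME-BARRED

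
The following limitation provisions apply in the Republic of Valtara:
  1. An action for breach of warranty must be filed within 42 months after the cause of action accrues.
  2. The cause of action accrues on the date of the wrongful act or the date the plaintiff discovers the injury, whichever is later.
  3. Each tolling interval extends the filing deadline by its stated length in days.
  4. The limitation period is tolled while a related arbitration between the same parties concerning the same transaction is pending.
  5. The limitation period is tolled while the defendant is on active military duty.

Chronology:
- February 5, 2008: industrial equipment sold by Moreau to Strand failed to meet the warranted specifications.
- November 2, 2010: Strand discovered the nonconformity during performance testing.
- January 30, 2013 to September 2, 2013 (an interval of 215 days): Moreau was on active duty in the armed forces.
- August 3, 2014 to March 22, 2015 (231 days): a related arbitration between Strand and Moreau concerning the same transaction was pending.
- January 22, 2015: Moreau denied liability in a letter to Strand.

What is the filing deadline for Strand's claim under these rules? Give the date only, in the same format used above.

Taking the later of the act (February 5, 2008) and discovery (November 2, 2010), the claim accrued on November 2, 2010.
42 months from November 2, 2010 is May 2, 2014.
Because the defendant's active military service ran from January 30, 2013 to September 2, 2013, the deadline is extended by 215 days to December 3, 2014.
Because the pending related arbitration ran from August 3, 2014 to March 22, 2015, the deadline is extended by 231 days to July 22, 2015.
Nothing else in the chronology tolls or restarts the period.

July 22, 2015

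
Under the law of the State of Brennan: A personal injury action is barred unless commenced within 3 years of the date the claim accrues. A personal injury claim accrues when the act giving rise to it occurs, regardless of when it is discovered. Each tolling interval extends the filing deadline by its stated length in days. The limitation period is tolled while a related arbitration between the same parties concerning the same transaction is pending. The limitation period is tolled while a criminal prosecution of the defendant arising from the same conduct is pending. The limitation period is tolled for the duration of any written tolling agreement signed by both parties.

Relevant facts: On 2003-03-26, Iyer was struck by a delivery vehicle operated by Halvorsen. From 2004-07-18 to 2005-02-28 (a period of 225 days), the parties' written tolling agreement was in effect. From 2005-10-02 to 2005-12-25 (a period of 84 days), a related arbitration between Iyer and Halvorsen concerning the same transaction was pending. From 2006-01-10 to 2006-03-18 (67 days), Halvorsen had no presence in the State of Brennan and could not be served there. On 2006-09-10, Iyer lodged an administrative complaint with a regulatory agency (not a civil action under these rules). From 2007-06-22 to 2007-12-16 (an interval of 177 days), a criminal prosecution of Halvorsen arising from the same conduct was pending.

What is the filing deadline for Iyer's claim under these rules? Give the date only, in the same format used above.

2007-01-29

The claim accrued on 2003-03-26, the date of the act.
3 years from 2003-03-26 is 2006-03-26.
The period was tolled for 225 days by the written tolling agreement (2004-07-18 to 2005-02-28), pushing the deadline to 2006-11-06.
Because the pending related arbitration ran from 2005-10-02 to 2005-12-25, the deadline is extended by 84 days to 2007-01-29.
The pending criminal prosecution starting 2007-06-22 came too late — the period had run on 2007-01-29 — and so does not extend the deadline.
No stated provision tolls the period for the defendant's absence, so the interval from 2006-01-10 to 2006-03-18 has no effect on the deadline.
The other events in the timeline have no effect on the limitation period under the stated rules.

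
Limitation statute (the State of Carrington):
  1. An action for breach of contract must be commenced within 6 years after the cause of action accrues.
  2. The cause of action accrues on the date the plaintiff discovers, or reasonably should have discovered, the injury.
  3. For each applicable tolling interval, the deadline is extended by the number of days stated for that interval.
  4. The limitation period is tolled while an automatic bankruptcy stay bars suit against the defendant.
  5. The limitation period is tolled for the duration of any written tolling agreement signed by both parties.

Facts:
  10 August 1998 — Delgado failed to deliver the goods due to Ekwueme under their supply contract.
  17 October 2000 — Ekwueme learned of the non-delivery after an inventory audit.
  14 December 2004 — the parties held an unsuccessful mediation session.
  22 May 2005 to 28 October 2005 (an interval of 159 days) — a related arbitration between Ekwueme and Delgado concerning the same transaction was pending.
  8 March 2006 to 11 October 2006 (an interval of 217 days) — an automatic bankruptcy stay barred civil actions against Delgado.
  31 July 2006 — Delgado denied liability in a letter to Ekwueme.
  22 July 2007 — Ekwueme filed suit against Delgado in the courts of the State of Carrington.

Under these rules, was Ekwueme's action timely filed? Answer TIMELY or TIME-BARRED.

TIME-BARRED

Accrual is tied to discovery, so the period began on 17 October 2000 rather than on 10 August 1998 when the act occurred.
The untolled deadline — 6 years after 17 October 2000 — is 17 October 2006.
The period was tolled for 217 days by the automatic bankruptcy stay (8 March 2006 to 11 October 2006), pushing the deadline to 22 May 2007.
Although a pending arbitration ran from 22 May 2005 to 28 October 2005, the stated rules do not make that a tolling event, so it is disregarded.
The other events in the timeline have no effect on the limitation period under the stated rules.
Filing on 22 July 2007 missed the 22 May 2007 deadline — the action is time-barred.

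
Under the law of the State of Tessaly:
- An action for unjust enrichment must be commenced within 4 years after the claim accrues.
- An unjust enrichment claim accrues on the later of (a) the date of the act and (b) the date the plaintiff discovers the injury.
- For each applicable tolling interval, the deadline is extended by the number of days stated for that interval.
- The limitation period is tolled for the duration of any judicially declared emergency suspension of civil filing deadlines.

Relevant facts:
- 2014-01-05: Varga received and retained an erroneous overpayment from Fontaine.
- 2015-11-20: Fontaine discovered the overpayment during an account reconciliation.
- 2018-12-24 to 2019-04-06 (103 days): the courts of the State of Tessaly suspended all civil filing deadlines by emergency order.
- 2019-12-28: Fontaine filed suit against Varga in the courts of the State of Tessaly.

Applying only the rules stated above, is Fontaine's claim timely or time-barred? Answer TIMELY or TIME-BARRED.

Taking the later of the act (2014-01-05) and discovery (2015-11-20), the claim accrued on 2015-11-20.
The untolled deadline — 4 years after 2015-11-20 — is 2019-11-20.
Because the emergency suspension of filing deadlines ran from 2018-12-24 to 2019-04-06, the deadline is extended by 103 days to 2020-03-02.
The 2019-12-28 filing precedes the 2020-03-02 deadline; the claim is timely.

TIMELY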